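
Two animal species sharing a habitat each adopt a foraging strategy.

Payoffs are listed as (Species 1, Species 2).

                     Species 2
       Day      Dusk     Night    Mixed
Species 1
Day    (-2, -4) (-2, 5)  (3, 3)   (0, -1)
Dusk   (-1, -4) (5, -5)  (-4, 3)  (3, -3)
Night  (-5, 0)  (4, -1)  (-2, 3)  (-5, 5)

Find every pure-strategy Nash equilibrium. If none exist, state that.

Species 1 against Day: payoffs -2, -1, -5 → best response Dusk.
Species 1 against Dusk: payoffs -2, 5, 4 → best response Dusk.
Species 1 against Night: payoffs 3, -4, -2 → best response Day.
Species 1 against Mixed: payoffs 0, 3, -5 → best response Dusk.
Species 2 against Day: payoffs -4, 5, 3, -1 → best response Dusk.
Species 2 against Dusk: payoffs -4, -5, 3, -3 → best response Night.
Species 2 against Night: payoffs 0, -1, 3, 5 → best response Mixed.
No profile is a mutual best response for all players.

There is no pure-strategy Nash equilibrium.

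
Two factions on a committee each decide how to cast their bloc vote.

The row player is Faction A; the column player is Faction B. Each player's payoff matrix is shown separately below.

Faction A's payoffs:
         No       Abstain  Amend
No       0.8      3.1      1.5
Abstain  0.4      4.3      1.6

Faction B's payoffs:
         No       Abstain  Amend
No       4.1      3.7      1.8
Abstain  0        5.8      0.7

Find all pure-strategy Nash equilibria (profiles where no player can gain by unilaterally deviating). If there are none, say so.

For each player, find the best response to each opponent profile; mutual best responses are the pure NE.
Faction A against No: payoffs 0.8, 0.4 → best response No.
Faction A against Abstain: payoffs 3.1, 4.3 → best response Abstain.
Faction A against Amend: payoffs 1.5, 1.6 → best response Abstain.
Faction B against No: payoffs 4.1, 3.7, 1.8 → best response No.
Faction B against Abstain: payoffs 0, 5.8, 0.7 → best response Abstain.
Mutual best responses: (No, No); (Abstain, Abstain).

Pure-strategy Nash equilibria: (No, No), (Abstain, Abstain)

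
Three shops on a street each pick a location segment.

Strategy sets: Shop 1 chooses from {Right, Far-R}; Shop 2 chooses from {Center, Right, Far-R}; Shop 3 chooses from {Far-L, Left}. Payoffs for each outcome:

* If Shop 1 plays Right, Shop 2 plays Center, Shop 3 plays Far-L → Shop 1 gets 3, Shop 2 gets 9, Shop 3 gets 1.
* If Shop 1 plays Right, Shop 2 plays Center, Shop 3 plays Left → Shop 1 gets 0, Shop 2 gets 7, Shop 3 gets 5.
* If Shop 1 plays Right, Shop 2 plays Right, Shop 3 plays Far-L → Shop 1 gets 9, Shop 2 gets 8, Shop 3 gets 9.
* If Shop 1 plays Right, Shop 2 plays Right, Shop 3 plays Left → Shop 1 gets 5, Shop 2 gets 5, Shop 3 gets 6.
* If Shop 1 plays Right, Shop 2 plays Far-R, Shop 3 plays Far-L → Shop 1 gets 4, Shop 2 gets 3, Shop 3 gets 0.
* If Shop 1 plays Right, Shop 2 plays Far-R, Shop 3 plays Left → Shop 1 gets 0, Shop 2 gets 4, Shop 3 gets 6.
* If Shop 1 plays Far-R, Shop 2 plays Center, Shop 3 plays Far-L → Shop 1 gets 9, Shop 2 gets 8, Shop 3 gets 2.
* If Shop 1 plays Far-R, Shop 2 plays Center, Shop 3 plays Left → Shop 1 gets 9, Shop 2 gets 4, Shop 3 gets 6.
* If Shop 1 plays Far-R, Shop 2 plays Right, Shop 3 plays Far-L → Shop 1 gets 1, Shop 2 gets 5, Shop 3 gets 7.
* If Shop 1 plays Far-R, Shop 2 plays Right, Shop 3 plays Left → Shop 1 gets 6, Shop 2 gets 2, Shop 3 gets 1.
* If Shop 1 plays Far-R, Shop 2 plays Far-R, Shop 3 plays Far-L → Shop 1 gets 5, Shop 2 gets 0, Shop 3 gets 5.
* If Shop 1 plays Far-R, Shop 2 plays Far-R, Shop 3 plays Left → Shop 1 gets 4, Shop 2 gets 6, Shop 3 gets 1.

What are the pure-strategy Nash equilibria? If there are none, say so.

No pure-strategy Nash equilibrium.

For each strategy profile, look for a profitable unilateral deviation.
(Right, Center, Far-L): Shop 1 can switch to Far-R (3 → 9). Not NE.
(Right, Center, Left): Shop 1 can switch to Far-R (0 → 9). Not NE.
(Right, Right, Far-L): Shop 2 can switch to Center (8 → 9). Not NE.
(Right, Right, Left): Shop 1 can switch to Far-R (5 → 6). Not NE.
(Right, Far-R, Far-L): Shop 1 can switch to Far-R (4 → 5). Not NE.
(Right, Far-R, Left): Shop 1 can switch to Far-R (0 → 4). Not NE.
(Far-R, Center, Far-L): Shop 3 can switch to Left (2 → 6). Not NE.
(Far-R, Center, Left): Shop 2 can switch to Far-R (4 → 6). Not NE.
(Far-R, Right, Far-L): Shop 1 can switch to Right (1 → 9). Not NE.
(Far-R, Right, Left): Shop 2 can switch to Center (2 → 4). Not NE.
(Far-R, Far-R, Far-L): Shop 2 can switch to Center (0 → 8). Not NE.
(Far-R, Far-R, Left): Shop 3 can switch to Far-L (1 → 5). Not NE.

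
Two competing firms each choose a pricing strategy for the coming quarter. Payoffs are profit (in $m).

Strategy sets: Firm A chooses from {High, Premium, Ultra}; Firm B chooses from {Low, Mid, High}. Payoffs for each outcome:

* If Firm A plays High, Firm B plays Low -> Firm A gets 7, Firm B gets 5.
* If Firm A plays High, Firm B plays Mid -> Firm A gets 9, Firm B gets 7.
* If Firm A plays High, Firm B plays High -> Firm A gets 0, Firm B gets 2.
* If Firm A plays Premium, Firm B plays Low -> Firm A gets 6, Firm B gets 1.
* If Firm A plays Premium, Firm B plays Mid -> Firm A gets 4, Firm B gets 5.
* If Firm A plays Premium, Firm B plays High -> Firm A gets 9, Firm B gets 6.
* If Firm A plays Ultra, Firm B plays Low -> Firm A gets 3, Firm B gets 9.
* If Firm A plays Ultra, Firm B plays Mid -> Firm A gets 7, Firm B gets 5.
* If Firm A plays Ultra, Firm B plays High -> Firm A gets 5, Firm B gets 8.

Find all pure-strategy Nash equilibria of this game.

(High, Mid); (Premium, High)

Firm A against Low: payoffs 7, 6, 3 → best response High.
Firm A against Mid: payoffs 9, 4, 7 → best response High.
Firm A against High: payoffs 0, 9, 5 → best response Premium.
Firm B against High: payoffs 5, 7, 2 → best response Mid.
Firm B against Premium: payoffs 1, 5, 6 → best response High.
Firm B against Ultra: payoffs 9, 5, 8 → best response Low.
Mutual best responses: (High, Mid); (Premium, High).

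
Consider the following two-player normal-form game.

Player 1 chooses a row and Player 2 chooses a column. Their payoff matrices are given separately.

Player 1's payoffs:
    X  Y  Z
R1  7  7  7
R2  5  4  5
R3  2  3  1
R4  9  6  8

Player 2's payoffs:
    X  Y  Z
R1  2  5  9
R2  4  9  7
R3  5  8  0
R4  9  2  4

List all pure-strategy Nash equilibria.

(R4, X)

Player 1 against X: payoffs 7, 5, 2, 9 → best response R4.
Player 1 against Y: payoffs 7, 4, 3, 6 → best response R1.
Player 1 against Z: payoffs 7, 5, 1, 8 → best response R4.
Player 2 against R1: payoffs 2, 5, 9 → best response Z.
Player 2 against R2: payoffs 4, 9, 7 → best response Y.
Player 2 against R3: payoffs 5, 8, 0 → best response Y.
Player 2 against R4: payoffs 9, 2, 4 → best response X.
Mutual best responses: (R4, X).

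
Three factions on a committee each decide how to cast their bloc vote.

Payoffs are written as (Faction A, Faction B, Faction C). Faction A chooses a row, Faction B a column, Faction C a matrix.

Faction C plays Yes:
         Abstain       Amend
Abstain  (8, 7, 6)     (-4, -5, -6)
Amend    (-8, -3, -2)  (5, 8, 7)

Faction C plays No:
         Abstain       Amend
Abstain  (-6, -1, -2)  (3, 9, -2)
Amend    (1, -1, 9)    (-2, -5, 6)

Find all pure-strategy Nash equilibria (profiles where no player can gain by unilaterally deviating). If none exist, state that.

Pure-strategy Nash equilibria: (Abstain, Abstain, Yes) and (Abstain, Amend, No) and (Amend, Abstain, No) and (Amend, Amend, Yes)

Faction A against (Abstain, Yes): payoffs 8, -8 → best response Abstain.
Faction A against (Abstain, No): payoffs -6, 1 → best response Amend.
Faction A against (Amend, Yes): payoffs -4, 5 → best response Amend.
Faction A against (Amend, No): payoffs 3, -2 → best response Abstain.
Faction B against (Abstain, Yes): payoffs 7, -5 → best response Abstain.
Faction B against (Abstain, No): payoffs -1, 9 → best response Amend.
Faction B against (Amend, Yes): payoffs -3, 8 → best response Amend.
Faction B against (Amend, No): payoffs -1, -5 → best response Abstain.
Faction C against (Abstain, Abstain): payoffs 6, -2 → best response Yes.
Faction C against (Abstain, Amend): payoffs -6, -2 → best response No.
Faction C against (Amend, Abstain): payoffs -2, 9 → best response No.
Faction C against (Amend, Amend): payoffs 7, 6 → best response Yes.
Mutual best responses: (Abstain, Abstain, Yes); (Abstain, Amend, No); (Amend, Abstain, No); (Amend, Amend, Yes).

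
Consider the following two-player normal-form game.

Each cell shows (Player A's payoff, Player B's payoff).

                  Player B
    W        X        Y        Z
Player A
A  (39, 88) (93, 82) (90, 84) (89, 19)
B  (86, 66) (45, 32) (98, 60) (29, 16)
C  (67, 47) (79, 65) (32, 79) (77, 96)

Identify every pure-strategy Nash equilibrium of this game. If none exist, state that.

The unique pure-strategy Nash equilibrium is (B, W).

(A, W): Player A can switch to B (39 → 86). Not NE.
(A, X): Player B can switch to W (82 → 88). Not NE.
(A, Y): Player A can switch to B (90 → 98). Not NE.
(A, Z): Player B can switch to W (19 → 88). Not NE.
(B, W): Player A gets 86, best alternative 67; Player B gets 66, best alternative 60. No profitable deviation — NE.
(B, X): Player A can switch to A (45 → 93). Not NE.
(B, Y): Player B can switch to W (60 → 66). Not NE.
(B, Z): Player A can switch to A (29 → 89). Not NE.
(C, W): Player A can switch to B (67 → 86). Not NE.
(The remaining 3 profiles each have a profitable deviation by the same check.)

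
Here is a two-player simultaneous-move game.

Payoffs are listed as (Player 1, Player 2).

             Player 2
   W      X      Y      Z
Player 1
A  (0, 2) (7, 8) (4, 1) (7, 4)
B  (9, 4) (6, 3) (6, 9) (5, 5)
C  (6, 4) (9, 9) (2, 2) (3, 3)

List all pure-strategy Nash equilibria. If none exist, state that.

Pure-strategy Nash equilibria: (B, Y); (C, X)

Player 1 against W: payoffs 0, 9, 6 → best response B.
Player 1 against X: payoffs 7, 6, 9 → best response C.
Player 1 against Y: payoffs 4, 6, 2 → best response B.
Player 1 against Z: payoffs 7, 5, 3 → best response A.
Player 2 against A: payoffs 2, 8, 1, 4 → best response X.
Player 2 against B: payoffs 4, 3, 9, 5 → best response Y.
Player 2 against C: payoffs 4, 9, 2, 3 → best response X.
Mutual best responses: (B, Y); (C, X).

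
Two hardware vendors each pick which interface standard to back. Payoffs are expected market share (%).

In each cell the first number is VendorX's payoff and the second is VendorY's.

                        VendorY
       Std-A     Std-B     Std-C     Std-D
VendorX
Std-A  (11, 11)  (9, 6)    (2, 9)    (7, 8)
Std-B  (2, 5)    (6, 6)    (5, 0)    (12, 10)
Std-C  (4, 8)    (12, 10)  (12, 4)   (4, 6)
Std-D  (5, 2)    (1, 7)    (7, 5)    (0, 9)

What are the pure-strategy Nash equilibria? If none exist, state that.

VendorX against Std-A: payoffs 11, 2, 4, 5 → best response Std-A.
VendorX against Std-B: payoffs 9, 6, 12, 1 → best response Std-C.
VendorX against Std-C: payoffs 2, 5, 12, 7 → best response Std-C.
VendorX against Std-D: payoffs 7, 12, 4, 0 → best response Std-B.
VendorY against Std-A: payoffs 11, 6, 9, 8 → best response Std-A.
VendorY against Std-B: payoffs 5, 6, 0, 10 → best response Std-D.
VendorY against Std-C: payoffs 8, 10, 4, 6 → best response Std-B.
VendorY against Std-D: payoffs 2, 7, 5, 9 → best response Std-D.
Mutual best responses: (Std-A, Std-A); (Std-B, Std-D); (Std-C, Std-B).

(Std-A, Std-A) and (Std-B, Std-D) and (Std-C, Std-B)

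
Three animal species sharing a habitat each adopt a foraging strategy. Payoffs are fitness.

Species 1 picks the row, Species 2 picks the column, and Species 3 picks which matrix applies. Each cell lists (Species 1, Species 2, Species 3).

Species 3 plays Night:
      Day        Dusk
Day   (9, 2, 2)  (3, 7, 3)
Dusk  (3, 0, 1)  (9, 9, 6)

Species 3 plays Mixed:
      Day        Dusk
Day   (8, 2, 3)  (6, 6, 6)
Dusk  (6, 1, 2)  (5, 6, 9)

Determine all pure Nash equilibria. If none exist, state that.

Pure NE: (Day, Dusk, Mixed)

For each player, find the best response to each opponent profile; mutual best responses are the pure NE.
Species 1 against (Day, Night): payoffs 9, 3 → best response Day.
Species 1 against (Day, Mixed): payoffs 8, 6 → best response Day.
Species 1 against (Dusk, Night): payoffs 3, 9 → best response Dusk.
Species 1 against (Dusk, Mixed): payoffs 6, 5 → best response Day.
Species 2 against (Day, Night): payoffs 2, 7 → best response Dusk.
Species 2 against (Day, Mixed): payoffs 2, 6 → best response Dusk.
Species 2 against (Dusk, Night): payoffs 0, 9 → best response Dusk.
Species 2 against (Dusk, Mixed): payoffs 1, 6 → best response Dusk.
Species 3 against (Day, Day): payoffs 2, 3 → best response Mixed.
Species 3 against (Day, Dusk): payoffs 3, 6 → best response Mixed.
Species 3 against (Dusk, Day): payoffs 1, 2 → best response Mixed.
Species 3 against (Dusk, Dusk): payoffs 6, 9 → best response Mixed.
Mutual best responses: (Day, Dusk, Mixed).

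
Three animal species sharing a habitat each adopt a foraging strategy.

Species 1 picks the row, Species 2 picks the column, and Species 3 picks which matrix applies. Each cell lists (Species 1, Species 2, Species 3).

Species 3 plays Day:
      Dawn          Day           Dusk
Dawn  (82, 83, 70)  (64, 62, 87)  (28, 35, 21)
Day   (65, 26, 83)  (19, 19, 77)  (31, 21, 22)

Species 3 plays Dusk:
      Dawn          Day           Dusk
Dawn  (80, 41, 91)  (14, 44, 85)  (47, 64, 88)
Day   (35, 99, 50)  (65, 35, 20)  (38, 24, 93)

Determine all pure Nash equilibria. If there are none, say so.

(Dawn, Dawn, Day): Species 3 can switch to Dusk (70 → 91). Not NE.
(Dawn, Dawn, Dusk): Species 2 can switch to Day (41 → 44). Not NE.
(Dawn, Day, Day): Species 2 can switch to Dawn (62 → 83). Not NE.
(Dawn, Day, Dusk): Species 1 can switch to Day (14 → 65). Not NE.
(Dawn, Dusk, Day): Species 1 can switch to Day (28 → 31). Not NE.
(Dawn, Dusk, Dusk): Species 1 gets 47, best alternative 38; Species 2 gets 64, best alternative 44; Species 3 gets 88, best alternative 21. No profitable deviation — NE.
(Day, Dawn, Day): Species 1 can switch to Dawn (65 → 82). Not NE.
(Day, Dawn, Dusk): Species 1 can switch to Dawn (35 → 80). Not NE.
(Day, Day, Day): Species 1 can switch to Dawn (19 → 64). Not NE.
(The remaining 3 profiles each have a profitable deviation by the same check.)

The unique pure-strategy Nash equilibrium is (Dawn, Dusk, Dusk).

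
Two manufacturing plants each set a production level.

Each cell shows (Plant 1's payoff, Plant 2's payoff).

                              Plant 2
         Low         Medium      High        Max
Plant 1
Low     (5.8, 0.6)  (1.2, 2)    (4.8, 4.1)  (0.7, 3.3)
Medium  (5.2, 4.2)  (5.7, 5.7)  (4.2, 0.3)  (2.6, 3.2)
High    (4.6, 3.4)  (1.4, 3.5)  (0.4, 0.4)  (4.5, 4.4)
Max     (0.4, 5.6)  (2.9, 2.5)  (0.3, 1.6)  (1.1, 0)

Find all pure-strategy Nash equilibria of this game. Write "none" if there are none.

(Low, High); (Medium, Medium); (High, Max)

Mark each player's best response to every combination of opponents' strategies; a profile where every player is best-responding is a pure Nash equilibrium.
Plant 1 against Low: payoffs 5.8, 5.2, 4.6, 0.4 → best response Low.
Plant 1 against Medium: payoffs 1.2, 5.7, 1.4, 2.9 → best response Medium.
Plant 1 against High: payoffs 4.8, 4.2, 0.4, 0.3 → best response Low.
Plant 1 against Max: payoffs 0.7, 2.6, 4.5, 1.1 → best response High.
Plant 2 against Low: payoffs 0.6, 2, 4.1, 3.3 → best response High.
Plant 2 against Medium: payoffs 4.2, 5.7, 0.3, 3.2 → best response Medium.
Plant 2 against High: payoffs 3.4, 3.5, 0.4, 4.4 → best response Max.
Plant 2 against Max: payoffs 5.6, 2.5, 1.6, 0 → best response Low.
Mutual best responses: (Low, High); (Medium, Medium); (High, Max).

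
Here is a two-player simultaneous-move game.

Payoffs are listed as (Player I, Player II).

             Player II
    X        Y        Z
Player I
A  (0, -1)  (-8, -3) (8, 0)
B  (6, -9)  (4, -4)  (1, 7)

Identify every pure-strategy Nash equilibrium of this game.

The unique pure-strategy Nash equilibrium is (A, Z).

For each player, find the best response to each opponent profile; mutual best responses are the pure NE.
Player I against X: payoffs 0, 6 → best response B.
Player I against Y: payoffs -8, 4 → best response B.
Player I against Z: payoffs 8, 1 → best response A.
Player II against A: payoffs -1, -3, 0 → best response Z.
Player II against B: payoffs -9, -4, 7 → best response Z.
Mutual best responses: (A, Z).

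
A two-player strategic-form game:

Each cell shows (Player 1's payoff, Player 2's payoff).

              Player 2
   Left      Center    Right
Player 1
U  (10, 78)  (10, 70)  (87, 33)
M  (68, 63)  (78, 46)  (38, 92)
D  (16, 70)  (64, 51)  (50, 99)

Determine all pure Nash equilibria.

This game has no pure Nash equilibrium.

Player 1 against Left: payoffs 10, 68, 16 → best response M.
Player 1 against Center: payoffs 10, 78, 64 → best response M.
Player 1 against Right: payoffs 87, 38, 50 → best response U.
Player 2 against U: payoffs 78, 70, 33 → best response Left.
Player 2 against M: payoffs 63, 46, 92 → best response Right.
Player 2 against D: payoffs 70, 51, 99 → best response Right.
No profile is a mutual best response for all players.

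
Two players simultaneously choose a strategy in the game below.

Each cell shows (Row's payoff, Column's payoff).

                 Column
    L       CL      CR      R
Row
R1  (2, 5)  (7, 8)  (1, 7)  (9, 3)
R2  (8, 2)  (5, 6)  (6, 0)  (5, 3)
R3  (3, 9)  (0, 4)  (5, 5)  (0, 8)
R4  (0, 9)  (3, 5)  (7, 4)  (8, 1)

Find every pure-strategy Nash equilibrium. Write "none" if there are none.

Row against L: payoffs 2, 8, 3, 0 → best response R2.
Row against CL: payoffs 7, 5, 0, 3 → best response R1.
Row against CR: payoffs 1, 6, 5, 7 → best response R4.
Row against R: payoffs 9, 5, 0, 8 → best response R1.
Column against R1: payoffs 5, 8, 7, 3 → best response CL.
Column against R2: payoffs 2, 6, 0, 3 → best response CL.
Column against R3: payoffs 9, 4, 5, 8 → best response L.
Column against R4: payoffs 9, 5, 4, 1 → best response L.
Mutual best responses: (R1, CL).

Pure NE: (R1, CL)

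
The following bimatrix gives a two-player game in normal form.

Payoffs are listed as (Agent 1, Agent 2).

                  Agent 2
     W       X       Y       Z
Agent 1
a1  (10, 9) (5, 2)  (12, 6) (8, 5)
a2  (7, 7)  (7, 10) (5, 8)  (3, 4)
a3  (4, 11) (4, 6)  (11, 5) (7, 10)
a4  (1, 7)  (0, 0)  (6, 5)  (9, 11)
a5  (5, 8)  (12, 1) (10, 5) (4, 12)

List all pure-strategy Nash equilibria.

The pure Nash equilibria are (a1, W); (a4, Z).

For each strategy profile, look for a profitable unilateral deviation.
(a1, W): Agent 1 gets 10, best alternative 7; Agent 2 gets 9, best alternative 6. No profitable deviation — NE.
(a1, X): Agent 1 can switch to a2 (5 → 7). Not NE.
(a1, Y): Agent 2 can switch to W (6 → 9). Not NE.
(a1, Z): Agent 1 can switch to a4 (8 → 9). Not NE.
(a2, W): Agent 1 can switch to a1 (7 → 10). Not NE.
(a2, X): Agent 1 can switch to a5 (7 → 12). Not NE.
(a2, Y): Agent 1 can switch to a1 (5 → 12). Not NE.
(a2, Z): Agent 1 can switch to a1 (3 → 8). Not NE.
(a3, W): Agent 1 can switch to a1 (4 → 10). Not NE.
(a4, Z): Agent 1 gets 9, best alternative 8; Agent 2 gets 11, best alternative 7. No profitable deviation — NE.
(The remaining 10 profiles each have a profitable deviation by the same check.)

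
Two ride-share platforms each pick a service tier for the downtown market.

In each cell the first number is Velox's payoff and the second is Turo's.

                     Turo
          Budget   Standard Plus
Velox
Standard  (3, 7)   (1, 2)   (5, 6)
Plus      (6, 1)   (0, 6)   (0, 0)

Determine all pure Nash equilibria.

For each player, find the best response to each opponent profile; mutual best responses are the pure NE.
Velox against Budget: payoffs 3, 6 → best response Plus.
Velox against Standard: payoffs 1, 0 → best response Standard.
Velox against Plus: payoffs 5, 0 → best response Standard.
Turo against Standard: payoffs 7, 2, 6 → best response Budget.
Turo against Plus: payoffs 1, 6, 0 → best response Standard.
No profile is a mutual best response for all players.

No pure-strategy Nash equilibrium.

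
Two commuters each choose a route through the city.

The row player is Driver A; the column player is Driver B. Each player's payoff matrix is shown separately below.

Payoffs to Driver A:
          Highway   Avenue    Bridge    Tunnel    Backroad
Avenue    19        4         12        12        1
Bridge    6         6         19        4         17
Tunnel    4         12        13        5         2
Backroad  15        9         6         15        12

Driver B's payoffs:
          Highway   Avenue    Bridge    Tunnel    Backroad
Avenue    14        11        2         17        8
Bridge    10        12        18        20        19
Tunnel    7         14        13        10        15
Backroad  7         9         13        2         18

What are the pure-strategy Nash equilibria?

There is no pure-strategy Nash equilibrium.

Driver A against Highway: payoffs 19, 6, 4, 15 → best response Avenue.
Driver A against Avenue: payoffs 4, 6, 12, 9 → best response Tunnel.
Driver A against Bridge: payoffs 12, 19, 13, 6 → best response Bridge.
Driver A against Tunnel: payoffs 12, 4, 5, 15 → best response Backroad.
Driver A against Backroad: payoffs 1, 17, 2, 12 → best response Bridge.
Driver B against Avenue: payoffs 14, 11, 2, 17, 8 → best response Tunnel.
Driver B against Bridge: payoffs 10, 12, 18, 20, 19 → best response Tunnel.
Driver B against Tunnel: payoffs 7, 14, 13, 10, 15 → best response Backroad.
Driver B against Backroad: payoffs 7, 9, 13, 2, 18 → best response Backroad.
No profile is a mutual best response for all players.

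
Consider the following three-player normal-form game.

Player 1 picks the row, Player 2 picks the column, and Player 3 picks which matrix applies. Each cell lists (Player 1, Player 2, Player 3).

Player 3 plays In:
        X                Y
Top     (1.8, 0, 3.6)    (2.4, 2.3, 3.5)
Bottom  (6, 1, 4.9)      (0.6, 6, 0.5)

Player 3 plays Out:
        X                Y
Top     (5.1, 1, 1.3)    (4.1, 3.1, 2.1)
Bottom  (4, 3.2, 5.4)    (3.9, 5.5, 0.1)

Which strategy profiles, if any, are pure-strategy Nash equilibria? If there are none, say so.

Mark each player's best response to every combination of opponents' strategies; a profile where every player is best-responding is a pure Nash equilibrium.
Player 1 against (X, In): payoffs 1.8, 6 → best response Bottom.
Player 1 against (X, Out): payoffs 5.1, 4 → best response Top.
Player 1 against (Y, In): payoffs 2.4, 0.6 → best response Top.
Player 1 against (Y, Out): payoffs 4.1, 3.9 → best response Top.
Player 2 against (Top, In): payoffs 0, 2.3 → best response Y.
Player 2 against (Top, Out): payoffs 1, 3.1 → best response Y.
Player 2 against (Bottom, In): payoffs 1, 6 → best response Y.
Player 2 against (Bottom, Out): payoffs 3.2, 5.5 → best response Y.
Player 3 against (Top, X): payoffs 3.6, 1.3 → best response In.
Player 3 against (Top, Y): payoffs 3.5, 2.1 → best response In.
Player 3 against (Bottom, X): payoffs 4.9, 5.4 → best response Out.
Player 3 against (Bottom, Y): payoffs 0.5, 0.1 → best response In.
Mutual best responses: (Top, Y, In).

The unique pure-strategy Nash equilibrium is (Top, Y, In).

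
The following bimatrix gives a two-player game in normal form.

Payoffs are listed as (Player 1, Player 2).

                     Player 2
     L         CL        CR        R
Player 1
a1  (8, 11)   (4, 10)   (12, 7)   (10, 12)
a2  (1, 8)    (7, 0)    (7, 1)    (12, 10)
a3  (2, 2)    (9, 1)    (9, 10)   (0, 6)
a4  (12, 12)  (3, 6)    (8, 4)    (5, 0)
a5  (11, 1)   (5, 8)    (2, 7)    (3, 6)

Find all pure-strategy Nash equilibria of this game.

(a2, R) and (a4, L)

(a1, L): Player 1 can switch to a4 (8 → 12). Not NE.
(a1, CL): Player 1 can switch to a2 (4 → 7). Not NE.
(a1, CR): Player 2 can switch to L (7 → 11). Not NE.
(a1, R): Player 1 can switch to a2 (10 → 12). Not NE.
(a2, L): Player 1 can switch to a1 (1 → 8). Not NE.
(a2, CL): Player 1 can switch to a3 (7 → 9). Not NE.
(a2, R): Player 1 gets 12, best alternative 10; Player 2 gets 10, best alternative 8. No profitable deviation — NE.
(a4, L): Player 1 gets 12, best alternative 11; Player 2 gets 12, best alternative 6. No profitable deviation — NE.
(The remaining 12 profiles each have a profitable deviation by the same check.)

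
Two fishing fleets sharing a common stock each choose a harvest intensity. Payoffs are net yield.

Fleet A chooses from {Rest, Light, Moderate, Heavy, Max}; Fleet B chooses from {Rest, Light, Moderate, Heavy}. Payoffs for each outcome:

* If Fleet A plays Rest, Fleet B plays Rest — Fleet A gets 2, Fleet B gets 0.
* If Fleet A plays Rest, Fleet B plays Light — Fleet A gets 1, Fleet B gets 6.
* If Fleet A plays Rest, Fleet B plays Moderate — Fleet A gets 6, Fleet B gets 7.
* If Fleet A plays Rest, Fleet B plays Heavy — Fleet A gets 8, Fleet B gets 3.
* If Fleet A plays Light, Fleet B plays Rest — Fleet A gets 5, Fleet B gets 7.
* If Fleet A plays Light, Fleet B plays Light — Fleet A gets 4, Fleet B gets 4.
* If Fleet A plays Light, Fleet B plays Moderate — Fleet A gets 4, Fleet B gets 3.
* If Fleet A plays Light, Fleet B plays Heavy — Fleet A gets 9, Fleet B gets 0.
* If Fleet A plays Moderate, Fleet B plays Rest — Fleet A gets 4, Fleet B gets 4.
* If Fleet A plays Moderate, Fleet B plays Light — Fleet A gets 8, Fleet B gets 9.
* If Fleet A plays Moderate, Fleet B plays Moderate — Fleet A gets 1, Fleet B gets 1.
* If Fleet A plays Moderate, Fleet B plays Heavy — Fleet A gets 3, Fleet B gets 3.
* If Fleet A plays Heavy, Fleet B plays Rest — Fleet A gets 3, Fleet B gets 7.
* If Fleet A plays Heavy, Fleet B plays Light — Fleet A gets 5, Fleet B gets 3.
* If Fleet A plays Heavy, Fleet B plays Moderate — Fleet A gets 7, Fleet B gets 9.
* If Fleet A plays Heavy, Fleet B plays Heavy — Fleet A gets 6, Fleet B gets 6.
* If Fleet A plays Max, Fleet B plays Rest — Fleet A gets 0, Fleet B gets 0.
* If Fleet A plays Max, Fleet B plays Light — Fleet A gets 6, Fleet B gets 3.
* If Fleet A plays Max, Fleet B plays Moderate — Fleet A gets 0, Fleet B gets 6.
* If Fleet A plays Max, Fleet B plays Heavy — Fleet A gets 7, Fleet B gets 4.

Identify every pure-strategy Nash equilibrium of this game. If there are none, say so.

Pure-strategy Nash equilibria: (Light, Rest); (Moderate, Light); (Heavy, Moderate)

For each player, find the best response to each opponent profile; mutual best responses are the pure NE.
Fleet A against Rest: payoffs 2, 5, 4, 3, 0 → best response Light.
Fleet A against Light: payoffs 1, 4, 8, 5, 6 → best response Moderate.
Fleet A against Moderate: payoffs 6, 4, 1, 7, 0 → best response Heavy.
Fleet A against Heavy: payoffs 8, 9, 3, 6, 7 → best response Light.
Fleet B against Rest: payoffs 0, 6, 7, 3 → best response Moderate.
Fleet B against Light: payoffs 7, 4, 3, 0 → best response Rest.
Fleet B against Moderate: payoffs 4, 9, 1, 3 → best response Light.
Fleet B against Heavy: payoffs 7, 3, 9, 6 → best response Moderate.
Fleet B against Max: payoffs 0, 3, 6, 4 → best response Moderate.
Mutual best responses: (Light, Rest); (Moderate, Light); (Heavy, Moderate).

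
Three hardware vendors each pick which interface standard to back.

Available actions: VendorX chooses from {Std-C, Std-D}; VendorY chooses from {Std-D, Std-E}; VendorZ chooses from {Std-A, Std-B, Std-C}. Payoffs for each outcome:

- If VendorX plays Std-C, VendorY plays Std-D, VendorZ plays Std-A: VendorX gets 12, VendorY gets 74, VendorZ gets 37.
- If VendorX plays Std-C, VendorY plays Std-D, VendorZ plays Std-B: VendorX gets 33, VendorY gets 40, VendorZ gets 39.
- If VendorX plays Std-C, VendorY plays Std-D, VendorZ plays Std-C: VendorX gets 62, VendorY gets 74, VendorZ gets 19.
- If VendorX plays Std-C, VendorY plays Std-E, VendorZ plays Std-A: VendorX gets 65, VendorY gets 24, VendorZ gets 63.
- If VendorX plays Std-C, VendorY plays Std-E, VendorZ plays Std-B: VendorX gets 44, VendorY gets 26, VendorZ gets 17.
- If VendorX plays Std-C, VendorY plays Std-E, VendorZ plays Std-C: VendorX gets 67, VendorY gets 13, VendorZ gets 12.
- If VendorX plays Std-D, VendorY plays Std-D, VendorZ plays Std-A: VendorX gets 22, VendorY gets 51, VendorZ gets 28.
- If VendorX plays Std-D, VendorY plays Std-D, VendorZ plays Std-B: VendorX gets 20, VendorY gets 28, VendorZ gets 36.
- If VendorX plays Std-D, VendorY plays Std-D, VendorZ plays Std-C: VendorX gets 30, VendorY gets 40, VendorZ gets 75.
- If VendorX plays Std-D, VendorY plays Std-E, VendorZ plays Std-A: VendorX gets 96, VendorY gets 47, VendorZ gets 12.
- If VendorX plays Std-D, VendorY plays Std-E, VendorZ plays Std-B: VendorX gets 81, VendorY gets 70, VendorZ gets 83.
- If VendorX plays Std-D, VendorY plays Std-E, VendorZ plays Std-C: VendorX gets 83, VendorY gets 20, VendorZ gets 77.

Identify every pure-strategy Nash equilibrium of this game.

(Std-C, Std-D, Std-B); (Std-D, Std-E, Std-B)

For each player, find the best response to each opponent profile; mutual best responses are the pure NE.
VendorX against (Std-D, Std-A): payoffs 12, 22 → best response Std-D.
VendorX against (Std-D, Std-B): payoffs 33, 20 → best response Std-C.
VendorX against (Std-D, Std-C): payoffs 62, 30 → best response Std-C.
VendorX against (Std-E, Std-A): payoffs 65, 96 → best response Std-D.
VendorX against (Std-E, Std-B): payoffs 44, 81 → best response Std-D.
VendorX against (Std-E, Std-C): payoffs 67, 83 → best response Std-D.
VendorY against (Std-C, Std-A): payoffs 74, 24 → best response Std-D.
VendorY against (Std-C, Std-B): payoffs 40, 26 → best response Std-D.
VendorY against (Std-C, Std-C): payoffs 74, 13 → best response Std-D.
VendorY against (Std-D, Std-A): payoffs 51, 47 → best response Std-D.
VendorY against (Std-D, Std-B): payoffs 28, 70 → best response Std-E.
VendorY against (Std-D, Std-C): payoffs 40, 20 → best response Std-D.
VendorZ against (Std-C, Std-D): payoffs 37, 39, 19 → best response Std-B.
VendorZ against (Std-C, Std-E): payoffs 63, 17, 12 → best response Std-A.
VendorZ against (Std-D, Std-D): payoffs 28, 36, 75 → best response Std-C.
VendorZ against (Std-D, Std-E): payoffs 12, 83, 77 → best response Std-B.
Mutual best responses: (Std-C, Std-D, Std-B); (Std-D, Std-E, Std-B).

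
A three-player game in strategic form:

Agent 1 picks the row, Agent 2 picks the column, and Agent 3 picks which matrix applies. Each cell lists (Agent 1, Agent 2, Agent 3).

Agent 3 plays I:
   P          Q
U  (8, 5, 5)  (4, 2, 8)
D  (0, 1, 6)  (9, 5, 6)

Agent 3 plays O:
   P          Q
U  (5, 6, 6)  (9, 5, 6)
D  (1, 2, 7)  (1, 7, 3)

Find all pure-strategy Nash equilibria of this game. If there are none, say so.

Agent 1 against (P, I): payoffs 8, 0 → best response U.
Agent 1 against (P, O): payoffs 5, 1 → best response U.
Agent 1 against (Q, I): payoffs 4, 9 → best response D.
Agent 1 against (Q, O): payoffs 9, 1 → best response U.
Agent 2 against (U, I): payoffs 5, 2 → best response P.
Agent 2 against (U, O): payoffs 6, 5 → best response P.
Agent 2 against (D, I): payoffs 1, 5 → best response Q.
Agent 2 against (D, O): payoffs 2, 7 → best response Q.
Agent 3 against (U, P): payoffs 5, 6 → best response O.
Agent 3 against (U, Q): payoffs 8, 6 → best response I.
Agent 3 against (D, P): payoffs 6, 7 → best response O.
Agent 3 against (D, Q): payoffs 6, 3 → best response I.
Mutual best responses: (U, P, O); (D, Q, I).

Pure-strategy Nash equilibria: (U, P, O); (D, Q, I)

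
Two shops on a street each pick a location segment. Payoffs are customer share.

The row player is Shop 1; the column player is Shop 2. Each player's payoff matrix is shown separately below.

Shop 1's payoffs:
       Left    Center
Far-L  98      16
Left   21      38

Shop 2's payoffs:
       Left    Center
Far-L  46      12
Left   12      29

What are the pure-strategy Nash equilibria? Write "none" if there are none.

Pure-strategy Nash equilibria: (Far-L, Left) and (Left, Center)

(Far-L, Left): Shop 1 gets 98, best alternative 21; Shop 2 gets 46, best alternative 12. No profitable deviation — NE.
(Far-L, Center): Shop 1 can switch to Left (16 → 38). Not NE.
(Left, Left): Shop 1 can switch to Far-L (21 → 98). Not NE.
(Left, Center): Shop 1 gets 38, best alternative 16; Shop 2 gets 29, best alternative 12. No profitable deviation — NE.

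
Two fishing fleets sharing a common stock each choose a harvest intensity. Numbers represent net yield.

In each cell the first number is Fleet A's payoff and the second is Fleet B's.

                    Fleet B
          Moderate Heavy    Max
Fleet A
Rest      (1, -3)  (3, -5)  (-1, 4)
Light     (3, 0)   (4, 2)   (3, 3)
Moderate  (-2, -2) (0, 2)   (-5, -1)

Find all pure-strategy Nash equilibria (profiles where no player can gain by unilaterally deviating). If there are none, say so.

Fleet A against Moderate: payoffs 1, 3, -2 → best response Light.
Fleet A against Heavy: payoffs 3, 4, 0 → best response Light.
Fleet A against Max: payoffs -1, 3, -5 → best response Light.
Fleet B against Rest: payoffs -3, -5, 4 → best response Max.
Fleet B against Light: payoffs 0, 2, 3 → best response Max.
Fleet B against Moderate: payoffs -2, 2, -1 → best response Heavy.
Mutual best responses: (Light, Max).

The unique pure-strategy Nash equilibrium is (Light, Max).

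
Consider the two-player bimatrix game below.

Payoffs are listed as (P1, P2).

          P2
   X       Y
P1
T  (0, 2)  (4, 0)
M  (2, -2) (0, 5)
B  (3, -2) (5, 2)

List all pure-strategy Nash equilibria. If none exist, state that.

Pure NE: (B, Y)

For each player, find the best response to each opponent profile; mutual best responses are the pure NE.
P1 against X: payoffs 0, 2, 3 → best response B.
P1 against Y: payoffs 4, 0, 5 → best response B.
P2 against T: payoffs 2, 0 → best response X.
P2 against M: payoffs -2, 5 → best response Y.
P2 against B: payoffs -2, 2 → best response Y.
Mutual best responses: (B, Y).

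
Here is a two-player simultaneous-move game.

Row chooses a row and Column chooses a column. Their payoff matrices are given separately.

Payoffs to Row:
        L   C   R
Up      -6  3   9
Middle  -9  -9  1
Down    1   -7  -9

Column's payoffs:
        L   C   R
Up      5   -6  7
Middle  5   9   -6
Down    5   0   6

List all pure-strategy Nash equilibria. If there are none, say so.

Row against L: payoffs -6, -9, 1 → best response Down.
Row against C: payoffs 3, -9, -7 → best response Up.
Row against R: payoffs 9, 1, -9 → best response Up.
Column against Up: payoffs 5, -6, 7 → best response R.
Column against Middle: payoffs 5, 9, -6 → best response C.
Column against Down: payoffs 5, 0, 6 → best response R.
Mutual best responses: (Up, R).

The unique pure-strategy Nash equilibrium is (Up, R).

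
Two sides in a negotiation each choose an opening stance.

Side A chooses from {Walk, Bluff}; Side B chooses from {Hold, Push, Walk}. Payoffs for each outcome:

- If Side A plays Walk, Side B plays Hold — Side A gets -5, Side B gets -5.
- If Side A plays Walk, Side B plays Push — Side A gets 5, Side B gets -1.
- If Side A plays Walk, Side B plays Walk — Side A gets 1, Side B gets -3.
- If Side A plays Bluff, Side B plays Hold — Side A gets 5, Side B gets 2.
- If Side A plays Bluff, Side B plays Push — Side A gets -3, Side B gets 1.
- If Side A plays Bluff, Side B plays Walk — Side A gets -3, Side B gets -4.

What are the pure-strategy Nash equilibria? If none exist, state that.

Side A against Hold: payoffs -5, 5 → best response Bluff.
Side A against Push: payoffs 5, -3 → best response Walk.
Side A against Walk: payoffs 1, -3 → best response Walk.
Side B against Walk: payoffs -5, -1, -3 → best response Push.
Side B against Bluff: payoffs 2, 1, -4 → best response Hold.
Mutual best responses: (Walk, Push); (Bluff, Hold).

Pure-strategy Nash equilibria: (Walk, Push); (Bluff, Hold)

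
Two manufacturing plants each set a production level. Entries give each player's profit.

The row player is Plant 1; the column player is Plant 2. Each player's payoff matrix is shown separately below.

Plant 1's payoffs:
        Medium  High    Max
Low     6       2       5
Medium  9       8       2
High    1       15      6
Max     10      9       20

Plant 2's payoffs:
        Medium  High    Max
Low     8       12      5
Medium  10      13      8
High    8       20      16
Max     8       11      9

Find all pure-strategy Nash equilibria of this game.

Plant 1 against Medium: payoffs 6, 9, 1, 10 → best response Max.
Plant 1 against High: payoffs 2, 8, 15, 9 → best response High.
Plant 1 against Max: payoffs 5, 2, 6, 20 → best response Max.
Plant 2 against Low: payoffs 8, 12, 5 → best response High.
Plant 2 against Medium: payoffs 10, 13, 8 → best response High.
Plant 2 against High: payoffs 8, 20, 16 → best response High.
Plant 2 against Max: payoffs 8, 11, 9 → best response High.
Mutual best responses: (High, High).

(High, High)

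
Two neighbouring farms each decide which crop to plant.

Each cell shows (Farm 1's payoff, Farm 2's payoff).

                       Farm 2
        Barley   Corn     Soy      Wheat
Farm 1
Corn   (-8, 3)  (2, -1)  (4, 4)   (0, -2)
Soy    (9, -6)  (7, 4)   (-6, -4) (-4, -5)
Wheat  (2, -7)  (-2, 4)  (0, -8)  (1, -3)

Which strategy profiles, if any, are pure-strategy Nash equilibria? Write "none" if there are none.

(Corn, Soy) and (Soy, Corn)

For each strategy profile, look for a profitable unilateral deviation.
(Corn, Barley): Farm 1 can switch to Soy (-8 → 9). Not NE.
(Corn, Corn): Farm 1 can switch to Soy (2 → 7). Not NE.
(Corn, Soy): Farm 1 gets 4, best alternative 0; Farm 2 gets 4, best alternative 3. No profitable deviation — NE.
(Corn, Wheat): Farm 1 can switch to Wheat (0 → 1). Not NE.
(Soy, Barley): Farm 2 can switch to Corn (-6 → 4). Not NE.
(Soy, Corn): Farm 1 gets 7, best alternative 2; Farm 2 gets 4, best alternative -4. No profitable deviation — NE.
(Soy, Soy): Farm 1 can switch to Corn (-6 → 4). Not NE.
(Soy, Wheat): Farm 1 can switch to Corn (-4 → 0). Not NE.
(Wheat, Barley): Farm 1 can switch to Soy (2 → 9). Not NE.
(Wheat, Corn): Farm 1 can switch to Corn (-2 → 2). Not NE.
(Wheat, Soy): Farm 1 can switch to Corn (0 → 4). Not NE.
(Wheat, Wheat): Farm 2 can switch to Corn (-3 → 4). Not NE.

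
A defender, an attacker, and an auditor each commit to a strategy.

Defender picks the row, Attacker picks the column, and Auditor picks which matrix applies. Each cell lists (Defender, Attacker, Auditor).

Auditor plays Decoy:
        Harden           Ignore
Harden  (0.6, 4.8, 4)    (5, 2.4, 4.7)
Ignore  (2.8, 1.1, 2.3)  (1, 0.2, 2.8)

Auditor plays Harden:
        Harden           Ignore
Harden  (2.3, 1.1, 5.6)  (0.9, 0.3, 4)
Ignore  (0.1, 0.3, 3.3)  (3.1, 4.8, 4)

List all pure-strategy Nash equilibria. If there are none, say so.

Defender against (Harden, Decoy): payoffs 0.6, 2.8 → best response Ignore.
Defender against (Harden, Harden): payoffs 2.3, 0.1 → best response Harden.
Defender against (Ignore, Decoy): payoffs 5, 1 → best response Harden.
Defender against (Ignore, Harden): payoffs 0.9, 3.1 → best response Ignore.
Attacker against (Harden, Decoy): payoffs 4.8, 2.4 → best response Harden.
Attacker against (Harden, Harden): payoffs 1.1, 0.3 → best response Harden.
Attacker against (Ignore, Decoy): payoffs 1.1, 0.2 → best response Harden.
Attacker against (Ignore, Harden): payoffs 0.3, 4.8 → best response Ignore.
Auditor against (Harden, Harden): payoffs 4, 5.6 → best response Harden.
Auditor against (Harden, Ignore): payoffs 4.7, 4 → best response Decoy.
Auditor against (Ignore, Harden): payoffs 2.3, 3.3 → best response Harden.
Auditor against (Ignore, Ignore): payoffs 2.8, 4 → best response Harden.
Mutual best responses: (Harden, Harden, Harden); (Ignore, Ignore, Harden).

Pure-strategy Nash equilibria: (Harden, Harden, Harden), (Ignore, Ignore, Harden)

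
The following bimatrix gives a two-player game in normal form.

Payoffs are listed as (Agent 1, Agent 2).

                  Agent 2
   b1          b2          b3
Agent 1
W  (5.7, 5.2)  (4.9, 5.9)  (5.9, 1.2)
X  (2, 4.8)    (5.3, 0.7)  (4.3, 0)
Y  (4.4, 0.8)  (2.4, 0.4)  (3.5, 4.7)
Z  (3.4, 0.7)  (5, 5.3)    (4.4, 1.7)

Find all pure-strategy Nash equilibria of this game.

Mark each player's best response to every combination of opponents' strategies; a profile where every player is best-responding is a pure Nash equilibrium.
Agent 1 against b1: payoffs 5.7, 2, 4.4, 3.4 → best response W.
Agent 1 against b2: payoffs 4.9, 5.3, 2.4, 5 → best response X.
Agent 1 against b3: payoffs 5.9, 4.3, 3.5, 4.4 → best response W.
Agent 2 against W: payoffs 5.2, 5.9, 1.2 → best response b2.
Agent 2 against X: payoffs 4.8, 0.7, 0 → best response b1.
Agent 2 against Y: payoffs 0.8, 0.4, 4.7 → best response b3.
Agent 2 against Z: payoffs 0.7, 5.3, 1.7 → best response b2.
No profile is a mutual best response for all players.

none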